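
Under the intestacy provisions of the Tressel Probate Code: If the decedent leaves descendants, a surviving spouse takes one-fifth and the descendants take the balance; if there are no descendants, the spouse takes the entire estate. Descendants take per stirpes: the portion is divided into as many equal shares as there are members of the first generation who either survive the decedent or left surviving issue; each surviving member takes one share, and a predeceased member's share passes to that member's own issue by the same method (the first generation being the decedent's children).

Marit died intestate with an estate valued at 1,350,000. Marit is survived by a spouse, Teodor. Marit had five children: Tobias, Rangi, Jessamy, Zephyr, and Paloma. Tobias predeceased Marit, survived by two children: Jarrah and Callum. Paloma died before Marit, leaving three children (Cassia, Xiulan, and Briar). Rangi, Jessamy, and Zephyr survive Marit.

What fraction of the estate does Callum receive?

Callum receives 2/25 of the estate.

Teodor takes one-fifth of 1,350,000 = 270,000. The remaining 1,080,000 passes to the descendants.
The descendants' portion (1,080,000) is divided into 5 shares of 216,000: Rangi, Jessamy, and Zephyr each take 216,000; Tobias's 216,000 share passes to Tobias's issue; Paloma's 216,000 share passes to Paloma's issue.
Tobias's share (216,000) is divided into 2 shares of 108,000: Jarrah and Callum each take 108,000.
Paloma's share (216,000) is divided into 3 shares of 72,000: Cassia, Xiulan, and Briar each take 72,000.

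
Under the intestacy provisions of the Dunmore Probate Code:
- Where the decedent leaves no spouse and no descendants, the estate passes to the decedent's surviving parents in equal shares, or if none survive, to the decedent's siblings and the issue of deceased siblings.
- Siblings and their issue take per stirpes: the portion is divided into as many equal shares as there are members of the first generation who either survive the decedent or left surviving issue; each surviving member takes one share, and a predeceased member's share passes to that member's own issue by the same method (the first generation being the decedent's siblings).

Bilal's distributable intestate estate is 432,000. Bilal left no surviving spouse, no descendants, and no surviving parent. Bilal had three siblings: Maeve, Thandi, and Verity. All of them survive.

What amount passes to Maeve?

The entire 432,000 passes to the siblings and their issue.
That amount (432,000) is divided into 3 shares of 144,000: Maeve, Thandi, and Verity each take 144,000.

Maeve receives 144,000.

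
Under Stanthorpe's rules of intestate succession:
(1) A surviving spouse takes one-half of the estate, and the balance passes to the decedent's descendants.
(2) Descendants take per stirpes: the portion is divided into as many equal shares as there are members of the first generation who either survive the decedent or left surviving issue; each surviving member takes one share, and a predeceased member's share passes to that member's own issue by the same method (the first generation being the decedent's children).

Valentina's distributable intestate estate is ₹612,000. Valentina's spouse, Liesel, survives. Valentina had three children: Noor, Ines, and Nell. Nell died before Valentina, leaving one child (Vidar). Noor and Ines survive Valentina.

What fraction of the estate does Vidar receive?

Vidar receives 1/6 of the estate.

Liesel takes one-half of ₹612,000 = ₹306,000. The remaining ₹306,000 passes to the descendants.
The descendants' portion (₹306,000) is divided into 3 shares of ₹102,000: Noor and Ines each take ₹102,000; Nell's ₹102,000 share passes to Nell's issue.
Nell's share (₹102,000) passes entirely to Vidar.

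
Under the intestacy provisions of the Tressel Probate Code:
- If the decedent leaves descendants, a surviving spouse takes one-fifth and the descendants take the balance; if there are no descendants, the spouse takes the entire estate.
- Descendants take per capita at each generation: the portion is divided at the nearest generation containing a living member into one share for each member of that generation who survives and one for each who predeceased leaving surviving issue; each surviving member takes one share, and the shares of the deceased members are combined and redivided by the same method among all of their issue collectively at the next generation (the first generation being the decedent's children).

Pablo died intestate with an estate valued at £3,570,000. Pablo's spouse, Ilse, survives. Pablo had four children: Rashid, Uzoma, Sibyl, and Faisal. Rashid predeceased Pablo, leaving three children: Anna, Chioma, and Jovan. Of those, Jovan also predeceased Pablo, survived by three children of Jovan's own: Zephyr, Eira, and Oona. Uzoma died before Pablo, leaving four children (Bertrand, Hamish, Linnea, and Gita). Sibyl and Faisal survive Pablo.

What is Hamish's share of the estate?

Ilse takes one-fifth of £3,570,000 = £714,000. The remaining £2,856,000 passes to the descendants.
The descendants' portion (£2,856,000) is divided at the children's generation into 4 shares of £714,000. Sibyl and Faisal each take £714,000. The 2 shares of the deceased (Rashid and Uzoma) are combined into a pool of £1,428,000.
That pool (£1,428,000) is divided at the grandchildren's generation into 7 shares of £204,000. Anna, Chioma, Bertrand, Hamish, Linnea, and Gita each take £204,000. The remaining share for the deceased Jovan (£204,000) is carried to the next generation.
That pool (£204,000) is divided at the great-grandchildren's generation equally among Zephyr, Eira, and Oona: £68,000 each.

Hamish receives £204,000.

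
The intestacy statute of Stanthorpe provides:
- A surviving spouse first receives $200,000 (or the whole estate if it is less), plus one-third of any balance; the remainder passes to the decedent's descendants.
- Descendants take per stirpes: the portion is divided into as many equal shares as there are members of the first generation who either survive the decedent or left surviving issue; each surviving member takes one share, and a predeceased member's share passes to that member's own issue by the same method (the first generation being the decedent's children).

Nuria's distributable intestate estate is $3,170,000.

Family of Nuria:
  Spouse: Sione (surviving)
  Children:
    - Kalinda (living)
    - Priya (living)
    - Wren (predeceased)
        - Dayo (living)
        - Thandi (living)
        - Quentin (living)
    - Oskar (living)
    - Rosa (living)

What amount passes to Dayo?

Dayo receives $132,000.

Sione first takes $200,000, leaving a balance of $2,970,000. Sione then takes one-third of the balance ($990,000), for a total of $1,190,000. The remaining $1,980,000 passes to the descendants.
The descendants' portion ($1,980,000) is divided into 5 shares of $396,000: Kalinda, Priya, Oskar, and Rosa each take $396,000; Wren's $396,000 share passes to Wren's issue.
Wren's share ($396,000) is divided into 3 shares of $132,000: Dayo, Thandi, and Quentin each take $132,000.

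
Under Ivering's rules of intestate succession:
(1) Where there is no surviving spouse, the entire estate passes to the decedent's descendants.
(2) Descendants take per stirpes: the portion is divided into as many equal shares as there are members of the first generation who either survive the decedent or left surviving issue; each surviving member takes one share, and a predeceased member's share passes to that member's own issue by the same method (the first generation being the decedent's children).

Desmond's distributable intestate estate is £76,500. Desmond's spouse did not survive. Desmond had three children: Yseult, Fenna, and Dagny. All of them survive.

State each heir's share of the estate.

Yseult: £25,500; Fenna: £25,500; Dagny: £25,500

The entire £76,500 passes to the descendants.
That amount (£76,500) is divided into 3 shares of £25,500: Yseult, Fenna, and Dagny each take £25,500.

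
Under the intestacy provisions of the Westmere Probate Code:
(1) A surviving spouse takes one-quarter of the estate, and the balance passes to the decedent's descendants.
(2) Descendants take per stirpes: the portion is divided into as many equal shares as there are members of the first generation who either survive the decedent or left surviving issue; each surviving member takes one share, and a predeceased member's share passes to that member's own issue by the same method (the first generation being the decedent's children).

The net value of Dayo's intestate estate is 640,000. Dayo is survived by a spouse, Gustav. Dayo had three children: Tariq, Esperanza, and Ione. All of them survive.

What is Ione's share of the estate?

Gustav takes one-quarter of 640,000 = 160,000. The remaining 480,000 passes to the descendants.
The descendants' portion (480,000) is divided into 3 shares of 160,000: Tariq, Esperanza, and Ione each take 160,000.

Ione receives 160,000.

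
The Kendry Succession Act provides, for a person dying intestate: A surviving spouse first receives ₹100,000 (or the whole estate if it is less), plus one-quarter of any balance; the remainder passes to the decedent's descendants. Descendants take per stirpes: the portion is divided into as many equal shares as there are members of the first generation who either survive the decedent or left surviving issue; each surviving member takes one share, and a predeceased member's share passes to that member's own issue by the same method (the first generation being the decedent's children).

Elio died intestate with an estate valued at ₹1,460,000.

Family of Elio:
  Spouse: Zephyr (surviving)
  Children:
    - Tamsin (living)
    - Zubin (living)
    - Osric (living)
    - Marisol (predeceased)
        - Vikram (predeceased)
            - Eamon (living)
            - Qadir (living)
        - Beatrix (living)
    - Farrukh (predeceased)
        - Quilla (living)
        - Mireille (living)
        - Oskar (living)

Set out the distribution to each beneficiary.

Zephyr first takes ₹100,000, leaving a balance of ₹1,360,000. Zephyr then takes one-quarter of the balance (₹340,000), for a total of ₹440,000. The remaining ₹1,020,000 passes to the descendants.
The descendants' portion (₹1,020,000) is divided into 5 shares of ₹204,000: Tamsin, Zubin, and Osric each take ₹204,000; Marisol's ₹204,000 share passes to Marisol's issue; Farrukh's ₹204,000 share passes to Farrukh's issue.
Marisol's share (₹204,000) is divided into 2 shares of ₹102,000: Beatrix takes ₹102,000; Vikram's ₹102,000 share passes to Vikram's issue.
Vikram's share (₹102,000) is divided into 2 shares of ₹51,000: Eamon and Qadir each take ₹51,000.
Farrukh's share (₹204,000) is divided into 3 shares of ₹68,000: Quilla, Mireille, and Oskar each take ₹68,000.

Zephyr: ₹440,000; Tamsin: ₹204,000; Zubin: ₹204,000; Osric: ₹204,000; Eamon: ₹51,000; Qadir: ₹51,000; Beatrix: ₹102,000; Quilla: ₹68,000; Mireille: ₹68,000; Oskar: ₹68,000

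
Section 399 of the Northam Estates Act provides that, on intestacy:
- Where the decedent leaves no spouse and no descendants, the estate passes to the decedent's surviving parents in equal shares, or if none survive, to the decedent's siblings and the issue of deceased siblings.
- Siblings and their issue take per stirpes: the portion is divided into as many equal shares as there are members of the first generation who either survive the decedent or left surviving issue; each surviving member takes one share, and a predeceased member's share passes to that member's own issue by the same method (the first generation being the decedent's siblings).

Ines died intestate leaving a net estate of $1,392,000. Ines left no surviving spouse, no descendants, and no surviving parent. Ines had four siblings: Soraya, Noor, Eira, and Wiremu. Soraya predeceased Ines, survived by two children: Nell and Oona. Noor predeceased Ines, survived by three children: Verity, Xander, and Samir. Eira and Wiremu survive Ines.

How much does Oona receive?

Oona receives $174,000.

The entire $1,392,000 passes to the siblings and their issue.
That amount ($1,392,000) is divided into 4 shares of $348,000: Eira and Wiremu each take $348,000; Soraya's $348,000 share passes to Soraya's issue; Noor's $348,000 share passes to Noor's issue.
Soraya's share ($348,000) is divided into 2 shares of $174,000: Nell and Oona each take $174,000.
Noor's share ($348,000) is divided into 3 shares of $116,000: Verity, Xander, and Samir each take $116,000.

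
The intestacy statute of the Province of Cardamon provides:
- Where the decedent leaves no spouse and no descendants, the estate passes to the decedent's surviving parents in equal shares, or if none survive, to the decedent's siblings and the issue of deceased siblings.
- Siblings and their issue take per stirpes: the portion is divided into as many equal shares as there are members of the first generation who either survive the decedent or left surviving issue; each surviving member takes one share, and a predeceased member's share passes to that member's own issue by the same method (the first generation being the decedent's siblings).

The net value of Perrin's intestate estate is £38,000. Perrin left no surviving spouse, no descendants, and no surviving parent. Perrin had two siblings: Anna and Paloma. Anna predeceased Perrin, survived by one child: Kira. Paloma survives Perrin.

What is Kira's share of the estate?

The entire £38,000 passes to the siblings and their issue.
That amount (£38,000) is divided into 2 shares of £19,000: Paloma takes £19,000; Anna's £19,000 share passes to Anna's issue.
Anna's share (£19,000) passes entirely to Kira.

Kira receives £19,000.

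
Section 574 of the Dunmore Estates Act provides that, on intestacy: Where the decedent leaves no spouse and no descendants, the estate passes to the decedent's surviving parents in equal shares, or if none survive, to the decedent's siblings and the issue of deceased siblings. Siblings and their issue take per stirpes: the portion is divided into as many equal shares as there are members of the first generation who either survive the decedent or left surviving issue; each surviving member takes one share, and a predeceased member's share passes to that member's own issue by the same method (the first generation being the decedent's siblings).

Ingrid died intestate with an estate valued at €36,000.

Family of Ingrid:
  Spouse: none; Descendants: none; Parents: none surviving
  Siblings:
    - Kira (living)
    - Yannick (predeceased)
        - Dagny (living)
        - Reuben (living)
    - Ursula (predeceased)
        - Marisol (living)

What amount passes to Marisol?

The entire €36,000 passes to the siblings and their issue.
That amount (€36,000) is divided into 3 shares of €12,000: Kira takes €12,000; Yannick's €12,000 share passes to Yannick's issue; Ursula's €12,000 share passes to Ursula's issue.
Yannick's share (€12,000) is divided into 2 shares of €6,000: Dagny and Reuben each take €6,000.
Ursula's share (€12,000) passes entirely to Marisol.

Marisol receives €12,000.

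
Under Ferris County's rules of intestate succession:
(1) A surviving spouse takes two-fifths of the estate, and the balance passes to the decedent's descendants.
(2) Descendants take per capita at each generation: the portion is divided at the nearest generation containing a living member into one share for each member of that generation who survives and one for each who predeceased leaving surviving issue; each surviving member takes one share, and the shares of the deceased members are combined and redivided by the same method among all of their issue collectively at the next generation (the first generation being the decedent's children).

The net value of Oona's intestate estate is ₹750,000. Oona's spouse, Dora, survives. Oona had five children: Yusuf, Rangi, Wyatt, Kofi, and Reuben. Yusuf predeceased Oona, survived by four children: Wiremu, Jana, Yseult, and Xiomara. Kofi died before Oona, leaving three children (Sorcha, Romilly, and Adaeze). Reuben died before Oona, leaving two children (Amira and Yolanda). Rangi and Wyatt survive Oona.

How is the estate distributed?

Dora: ₹300,000; Wiremu: ₹30,000; Jana: ₹30,000; Yseult: ₹30,000; Xiomara: ₹30,000; Rangi: ₹90,000; Wyatt: ₹90,000; Sorcha: ₹30,000; Romilly: ₹30,000; Adaeze: ₹30,000; Amira: ₹30,000; Yolanda: ₹30,000

Dora takes two-fifths of ₹750,000 = ₹300,000. The remaining ₹450,000 passes to the descendants.
The descendants' portion (₹450,000) is divided at the children's generation into 5 shares of ₹90,000. Rangi and Wyatt each take ₹90,000. The 3 shares of the deceased (Yusuf, Kofi, and Reuben) are combined into a pool of ₹270,000.
That pool (₹270,000) is divided at the grandchildren's generation equally among Wiremu, Jana, Yseult, Xiomara, Sorcha, Romilly, Adaeze, Amira, and Yolanda: ₹30,000 each.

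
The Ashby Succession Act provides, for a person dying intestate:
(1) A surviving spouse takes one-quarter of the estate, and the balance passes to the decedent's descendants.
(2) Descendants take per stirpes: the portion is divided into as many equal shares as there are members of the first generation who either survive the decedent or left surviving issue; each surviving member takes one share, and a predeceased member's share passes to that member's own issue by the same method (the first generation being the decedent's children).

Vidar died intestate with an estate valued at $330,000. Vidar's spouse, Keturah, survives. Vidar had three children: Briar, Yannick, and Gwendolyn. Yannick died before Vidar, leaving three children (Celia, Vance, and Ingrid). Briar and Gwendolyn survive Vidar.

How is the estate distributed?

Keturah takes one-quarter of $330,000 = $82,500. The remaining $247,500 passes to the descendants.
The descendants' portion ($247,500) is divided into 3 shares of $82,500: Briar and Gwendolyn each take $82,500; Yannick's $82,500 share passes to Yannick's issue.
Yannick's share ($82,500) is divided into 3 shares of $27,500: Celia, Vance, and Ingrid each take $27,500.

Keturah: $82,500; Briar: $82,500; Celia: $27,500; Vance: $27,500; Ingrid: $27,500; Gwendolyn: $82,500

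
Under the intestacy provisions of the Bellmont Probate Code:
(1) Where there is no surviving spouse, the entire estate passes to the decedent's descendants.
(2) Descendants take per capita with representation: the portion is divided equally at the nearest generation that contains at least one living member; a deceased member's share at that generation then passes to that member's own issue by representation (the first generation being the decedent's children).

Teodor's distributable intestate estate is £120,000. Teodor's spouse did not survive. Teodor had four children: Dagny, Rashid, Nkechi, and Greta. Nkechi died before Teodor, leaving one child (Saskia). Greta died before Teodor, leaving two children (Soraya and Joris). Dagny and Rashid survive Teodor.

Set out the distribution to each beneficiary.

Dagny: £30,000; Rashid: £30,000; Saskia: £30,000; Soraya: £15,000; Joris: £15,000

The entire £120,000 passes to the descendants.
That amount (£120,000) is divided into 4 shares of £30,000: Dagny and Rashid each take £30,000; Nkechi's £30,000 share passes to Nkechi's issue; Greta's £30,000 share passes to Greta's issue.
Nkechi's share (£30,000) passes entirely to Saskia.
Greta's share (£30,000) is divided into 2 shares of £15,000: Soraya and Joris each take £15,000.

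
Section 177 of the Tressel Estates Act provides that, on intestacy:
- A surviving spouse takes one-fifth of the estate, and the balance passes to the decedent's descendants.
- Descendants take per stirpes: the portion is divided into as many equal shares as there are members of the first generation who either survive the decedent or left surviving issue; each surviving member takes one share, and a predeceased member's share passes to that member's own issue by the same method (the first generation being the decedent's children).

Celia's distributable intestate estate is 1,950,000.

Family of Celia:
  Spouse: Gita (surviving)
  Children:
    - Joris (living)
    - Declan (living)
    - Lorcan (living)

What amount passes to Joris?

Gita takes one-fifth of 1,950,000 = 390,000. The remaining 1,560,000 passes to the descendants.
The descendants' portion (1,560,000) is divided into 3 shares of 520,000: Joris, Declan, and Lorcan each take 520,000.

Joris receives 520,000.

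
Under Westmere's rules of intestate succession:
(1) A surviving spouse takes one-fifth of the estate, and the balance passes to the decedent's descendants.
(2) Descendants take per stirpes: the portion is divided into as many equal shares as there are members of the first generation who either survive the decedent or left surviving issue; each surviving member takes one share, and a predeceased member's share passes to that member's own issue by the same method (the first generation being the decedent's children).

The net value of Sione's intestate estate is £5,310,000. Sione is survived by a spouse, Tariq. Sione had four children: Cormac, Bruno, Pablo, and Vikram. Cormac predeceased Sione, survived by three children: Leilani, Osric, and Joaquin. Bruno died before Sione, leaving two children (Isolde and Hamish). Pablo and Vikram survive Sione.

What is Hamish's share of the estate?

Hamish receives £531,000.

Tariq takes one-fifth of £5,310,000 = £1,062,000. The remaining £4,248,000 passes to the descendants.
The descendants' portion (£4,248,000) is divided into 4 shares of £1,062,000: Pablo and Vikram each take £1,062,000; Cormac's £1,062,000 share passes to Cormac's issue; Bruno's £1,062,000 share passes to Bruno's issue.
Cormac's share (£1,062,000) is divided into 3 shares of £354,000: Leilani, Osric, and Joaquin each take £354,000.
Bruno's share (£1,062,000) is divided into 2 shares of £531,000: Isolde and Hamish each take £531,000.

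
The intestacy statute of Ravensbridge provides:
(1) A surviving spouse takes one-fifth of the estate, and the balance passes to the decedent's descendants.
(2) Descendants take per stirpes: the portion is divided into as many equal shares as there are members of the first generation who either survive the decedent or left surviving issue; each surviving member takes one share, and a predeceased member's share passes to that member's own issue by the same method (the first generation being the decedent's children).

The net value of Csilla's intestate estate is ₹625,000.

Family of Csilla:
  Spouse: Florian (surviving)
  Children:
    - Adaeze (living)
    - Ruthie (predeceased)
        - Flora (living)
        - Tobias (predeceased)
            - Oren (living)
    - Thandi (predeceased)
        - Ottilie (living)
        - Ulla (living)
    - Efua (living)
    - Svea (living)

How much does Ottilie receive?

Florian takes one-fifth of ₹625,000 = ₹125,000. The remaining ₹500,000 passes to the descendants.
The descendants' portion (₹500,000) is divided into 5 shares of ₹100,000: Adaeze, Efua, and Svea each take ₹100,000; Ruthie's ₹100,000 share passes to Ruthie's issue; Thandi's ₹100,000 share passes to Thandi's issue.
Ruthie's share (₹100,000) is divided into 2 shares of ₹50,000: Flora takes ₹50,000; Tobias's ₹50,000 share passes to Tobias's issue.
Tobias's share (₹50,000) passes entirely to Oren.
Thandi's share (₹100,000) is divided into 2 shares of ₹50,000: Ottilie and Ulla each take ₹50,000.

Ottilie receives ₹50,000.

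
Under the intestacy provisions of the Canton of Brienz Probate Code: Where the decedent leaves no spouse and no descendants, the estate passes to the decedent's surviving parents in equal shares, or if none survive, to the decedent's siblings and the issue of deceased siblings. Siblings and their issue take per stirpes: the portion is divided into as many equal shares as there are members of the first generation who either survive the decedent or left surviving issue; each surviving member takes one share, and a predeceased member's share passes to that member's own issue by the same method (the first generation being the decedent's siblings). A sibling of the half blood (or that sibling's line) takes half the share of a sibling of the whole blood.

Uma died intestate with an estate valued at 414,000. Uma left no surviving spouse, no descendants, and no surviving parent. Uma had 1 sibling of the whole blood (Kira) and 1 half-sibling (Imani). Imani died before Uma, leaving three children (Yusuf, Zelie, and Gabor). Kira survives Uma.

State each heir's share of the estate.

The entire 414,000 passes to the siblings and their issue.
Counting each half-blood sibling's line as half a unit, there are 3/2 units in 414,000, so one unit is 276,000. Whole-blood lines (Kira) take 276,000 each; half-blood lines (Imani) take 138,000 each.
Imani's share (138,000) is divided into 3 shares of 46,000: Yusuf, Zelie, and Gabor each take 46,000.

Yusuf: 46,000; Zelie: 46,000; Gabor: 46,000; Kira: 276,000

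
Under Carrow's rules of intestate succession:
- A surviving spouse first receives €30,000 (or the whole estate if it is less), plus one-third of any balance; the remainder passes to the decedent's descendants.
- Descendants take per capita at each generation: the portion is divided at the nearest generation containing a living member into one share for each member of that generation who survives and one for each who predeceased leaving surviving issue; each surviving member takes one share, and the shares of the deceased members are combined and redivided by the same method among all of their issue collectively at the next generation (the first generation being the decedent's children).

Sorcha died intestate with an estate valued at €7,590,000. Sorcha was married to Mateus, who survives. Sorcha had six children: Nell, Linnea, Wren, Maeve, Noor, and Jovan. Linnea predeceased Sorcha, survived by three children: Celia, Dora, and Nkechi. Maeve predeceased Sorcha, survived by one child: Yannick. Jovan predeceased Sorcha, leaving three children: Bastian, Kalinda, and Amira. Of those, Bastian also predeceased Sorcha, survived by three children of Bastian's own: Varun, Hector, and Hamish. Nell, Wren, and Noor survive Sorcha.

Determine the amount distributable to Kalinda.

Mateus first takes €30,000, leaving a balance of €7,560,000. Mateus then takes one-third of the balance (€2,520,000), for a total of €2,550,000. The remaining €5,040,000 passes to the descendants.
The descendants' portion (€5,040,000) is divided at the children's generation into 6 shares of €840,000. Nell, Wren, and Noor each take €840,000. The 3 shares of the deceased (Linnea, Maeve, and Jovan) are combined into a pool of €2,520,000.
That pool (€2,520,000) is divided at the grandchildren's generation into 7 shares of €360,000. Celia, Dora, Nkechi, Yannick, Kalinda, and Amira each take €360,000. The remaining share for the deceased Bastian (€360,000) is carried to the next generation.
That pool (€360,000) is divided at the great-grandchildren's generation equally among Varun, Hector, and Hamish: €120,000 each.

Kalinda receives €360,000.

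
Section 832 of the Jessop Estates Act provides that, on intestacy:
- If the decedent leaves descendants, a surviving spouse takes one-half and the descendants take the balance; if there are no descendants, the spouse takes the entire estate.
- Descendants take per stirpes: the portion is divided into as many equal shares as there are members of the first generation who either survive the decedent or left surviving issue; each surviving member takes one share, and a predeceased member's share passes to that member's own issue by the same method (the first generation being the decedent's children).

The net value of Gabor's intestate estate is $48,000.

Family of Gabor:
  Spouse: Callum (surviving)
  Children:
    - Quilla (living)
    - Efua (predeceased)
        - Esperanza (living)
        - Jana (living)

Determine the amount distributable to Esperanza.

Esperanza receives $6,000.

Callum takes one-half of $48,000 = $24,000. The remaining $24,000 passes to the descendants.
The descendants' portion ($24,000) is divided into 2 shares of $12,000: Quilla takes $12,000; Efua's $12,000 share passes to Efua's issue.
Efua's share ($12,000) is divided into 2 shares of $6,000: Esperanza and Jana each take $6,000.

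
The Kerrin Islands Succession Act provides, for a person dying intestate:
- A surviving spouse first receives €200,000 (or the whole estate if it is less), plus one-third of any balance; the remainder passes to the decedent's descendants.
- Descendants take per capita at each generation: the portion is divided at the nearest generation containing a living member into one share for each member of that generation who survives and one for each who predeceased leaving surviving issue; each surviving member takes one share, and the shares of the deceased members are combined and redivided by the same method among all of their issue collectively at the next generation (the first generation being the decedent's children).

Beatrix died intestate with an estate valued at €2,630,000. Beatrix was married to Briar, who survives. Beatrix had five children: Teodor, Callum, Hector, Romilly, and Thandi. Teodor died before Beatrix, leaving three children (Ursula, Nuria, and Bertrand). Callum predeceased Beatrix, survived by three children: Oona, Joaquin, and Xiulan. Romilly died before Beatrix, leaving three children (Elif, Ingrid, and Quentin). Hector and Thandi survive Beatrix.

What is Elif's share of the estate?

Elif receives €108,000.

Briar first takes €200,000, leaving a balance of €2,430,000. Briar then takes one-third of the balance (€810,000), for a total of €1,010,000. The remaining €1,620,000 passes to the descendants.
The descendants' portion (€1,620,000) is divided at the children's generation into 5 shares of €324,000. Hector and Thandi each take €324,000. The 3 shares of the deceased (Teodor, Callum, and Romilly) are combined into a pool of €972,000.
That pool (€972,000) is divided at the grandchildren's generation equally among Ursula, Nuria, Bertrand, Oona, Joaquin, Xiulan, Elif, Ingrid, and Quentin: €108,000 each.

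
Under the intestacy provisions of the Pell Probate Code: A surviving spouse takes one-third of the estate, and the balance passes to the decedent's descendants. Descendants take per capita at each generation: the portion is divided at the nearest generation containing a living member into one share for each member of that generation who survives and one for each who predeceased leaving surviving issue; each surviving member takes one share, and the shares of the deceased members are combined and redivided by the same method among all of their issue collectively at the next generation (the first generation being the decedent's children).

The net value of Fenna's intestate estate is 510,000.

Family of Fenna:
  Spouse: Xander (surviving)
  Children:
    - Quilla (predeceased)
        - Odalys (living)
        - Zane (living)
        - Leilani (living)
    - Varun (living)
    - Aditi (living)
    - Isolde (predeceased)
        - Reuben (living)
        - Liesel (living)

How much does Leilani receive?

Xander takes one-third of 510,000 = 170,000. The remaining 340,000 passes to the descendants.
The descendants' portion (340,000) is divided at the children's generation into 4 shares of 85,000. Varun and Aditi each take 85,000. The 2 shares of the deceased (Quilla and Isolde) are combined into a pool of 170,000.
That pool (170,000) is divided at the grandchildren's generation equally among Odalys, Zane, Leilani, Reuben, and Liesel: 34,000 each.

Leilani receives 34,000.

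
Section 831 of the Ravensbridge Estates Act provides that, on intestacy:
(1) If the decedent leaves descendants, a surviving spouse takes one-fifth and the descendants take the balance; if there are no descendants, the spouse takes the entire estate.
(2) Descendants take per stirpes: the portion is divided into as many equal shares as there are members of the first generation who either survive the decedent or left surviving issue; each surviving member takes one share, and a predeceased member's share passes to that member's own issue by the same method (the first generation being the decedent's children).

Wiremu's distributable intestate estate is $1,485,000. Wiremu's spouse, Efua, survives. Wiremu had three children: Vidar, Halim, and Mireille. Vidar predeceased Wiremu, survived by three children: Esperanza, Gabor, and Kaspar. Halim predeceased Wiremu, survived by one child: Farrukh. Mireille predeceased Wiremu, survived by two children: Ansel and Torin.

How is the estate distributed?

Efua: $297,000; Esperanza: $132,000; Gabor: $132,000; Kaspar: $132,000; Farrukh: $396,000; Ansel: $198,000; Torin: $198,000

Efua takes one-fifth of $1,485,000 = $297,000. The remaining $1,188,000 passes to the descendants.
The descendants' portion ($1,188,000) is divided into 3 shares of $396,000: Vidar's $396,000 share passes to Vidar's issue; Halim's $396,000 share passes to Halim's issue; Mireille's $396,000 share passes to Mireille's issue.
Vidar's share ($396,000) is divided into 3 shares of $132,000: Esperanza, Gabor, and Kaspar each take $132,000.
Halim's share ($396,000) passes entirely to Farrukh.
Mireille's share ($396,000) is divided into 2 shares of $198,000: Ansel and Torin each take $198,000.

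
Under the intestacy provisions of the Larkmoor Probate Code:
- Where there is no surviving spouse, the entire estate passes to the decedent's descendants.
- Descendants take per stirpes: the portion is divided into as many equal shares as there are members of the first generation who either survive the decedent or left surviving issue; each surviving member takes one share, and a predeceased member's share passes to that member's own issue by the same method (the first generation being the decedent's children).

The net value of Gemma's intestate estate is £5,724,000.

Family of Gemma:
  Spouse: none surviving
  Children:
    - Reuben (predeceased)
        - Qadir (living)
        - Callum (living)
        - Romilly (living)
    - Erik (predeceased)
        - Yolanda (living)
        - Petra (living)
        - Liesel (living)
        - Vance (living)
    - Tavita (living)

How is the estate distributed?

Qadir: £636,000; Callum: £636,000; Romilly: £636,000; Yolanda: £477,000; Petra: £477,000; Liesel: £477,000; Vance: £477,000; Tavita: £1,908,000

The entire £5,724,000 passes to the descendants.
That amount (£5,724,000) is divided into 3 shares of £1,908,000: Tavita takes £1,908,000; Reuben's £1,908,000 share passes to Reuben's issue; Erik's £1,908,000 share passes to Erik's issue.
Reuben's share (£1,908,000) is divided into 3 shares of £636,000: Qadir, Callum, and Romilly each take £636,000.
Erik's share (£1,908,000) is divided into 4 shares of £477,000: Yolanda, Petra, Liesel, and Vance each take £477,000.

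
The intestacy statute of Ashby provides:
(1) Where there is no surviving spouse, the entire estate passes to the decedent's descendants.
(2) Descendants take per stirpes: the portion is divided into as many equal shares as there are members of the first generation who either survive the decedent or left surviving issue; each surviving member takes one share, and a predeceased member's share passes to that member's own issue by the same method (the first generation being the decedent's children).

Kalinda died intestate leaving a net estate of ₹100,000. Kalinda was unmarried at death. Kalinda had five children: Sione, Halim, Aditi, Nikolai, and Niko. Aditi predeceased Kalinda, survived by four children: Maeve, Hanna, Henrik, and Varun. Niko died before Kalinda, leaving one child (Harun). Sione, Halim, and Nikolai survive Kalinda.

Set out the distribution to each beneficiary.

The entire ₹100,000 passes to the descendants.
That amount (₹100,000) is divided into 5 shares of ₹20,000: Sione, Halim, and Nikolai each take ₹20,000; Aditi's ₹20,000 share passes to Aditi's issue; Niko's ₹20,000 share passes to Niko's issue.
Aditi's share (₹20,000) is divided into 4 shares of ₹5,000: Maeve, Hanna, Henrik, and Varun each take ₹5,000.
Niko's share (₹20,000) passes entirely to Harun.

Sione: ₹20,000; Halim: ₹20,000; Maeve: ₹5,000; Hanna: ₹5,000; Henrik: ₹5,000; Varun: ₹5,000; Nikolai: ₹20,000; Harun: ₹20,000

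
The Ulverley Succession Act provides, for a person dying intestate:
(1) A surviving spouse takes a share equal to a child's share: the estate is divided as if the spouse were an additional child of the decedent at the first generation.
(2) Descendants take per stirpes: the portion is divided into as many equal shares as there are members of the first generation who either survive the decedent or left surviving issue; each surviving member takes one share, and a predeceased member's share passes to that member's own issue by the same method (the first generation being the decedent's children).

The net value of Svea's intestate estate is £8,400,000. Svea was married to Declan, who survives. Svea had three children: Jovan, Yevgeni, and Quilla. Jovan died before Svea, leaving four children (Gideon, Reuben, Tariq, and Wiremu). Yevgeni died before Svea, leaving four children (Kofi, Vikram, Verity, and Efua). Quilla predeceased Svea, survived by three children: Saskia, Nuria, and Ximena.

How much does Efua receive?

The spouse counts as an additional share at the children's level, so there are 4 primary shares of £2,100,000. Declan takes one such share (£2,100,000).
The children's combined portion (£6,300,000) is divided into 3 shares of £2,100,000: Jovan's £2,100,000 share passes to Jovan's issue; Yevgeni's £2,100,000 share passes to Yevgeni's issue; Quilla's £2,100,000 share passes to Quilla's issue.
Jovan's share (£2,100,000) is divided into 4 shares of £525,000: Gideon, Reuben, Tariq, and Wiremu each take £525,000.
Yevgeni's share (£2,100,000) is divided into 4 shares of £525,000: Kofi, Vikram, Verity, and Efua each take £525,000.
Quilla's share (£2,100,000) is divided into 3 shares of £700,000: Saskia, Nuria, and Ximena each take £700,000.

Efua receives £525,000.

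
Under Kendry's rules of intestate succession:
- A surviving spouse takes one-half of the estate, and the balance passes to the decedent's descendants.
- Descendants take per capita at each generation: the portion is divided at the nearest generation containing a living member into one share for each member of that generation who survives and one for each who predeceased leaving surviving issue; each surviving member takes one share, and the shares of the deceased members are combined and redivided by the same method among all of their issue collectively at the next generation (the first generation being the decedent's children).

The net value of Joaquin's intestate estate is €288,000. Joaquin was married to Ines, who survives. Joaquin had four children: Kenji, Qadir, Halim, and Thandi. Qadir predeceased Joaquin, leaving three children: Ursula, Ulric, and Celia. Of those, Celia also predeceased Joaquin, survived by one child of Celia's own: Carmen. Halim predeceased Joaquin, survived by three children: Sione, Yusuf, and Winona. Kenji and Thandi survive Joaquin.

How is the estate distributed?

Ines takes one-half of €288,000 = €144,000. The remaining €144,000 passes to the descendants.
The descendants' portion (€144,000) is divided at the children's generation into 4 shares of €36,000. Kenji and Thandi each take €36,000. The 2 shares of the deceased (Qadir and Halim) are combined into a pool of €72,000.
That pool (€72,000) is divided at the grandchildren's generation into 6 shares of €12,000. Ursula, Ulric, Sione, Yusuf, and Winona each take €12,000. The remaining share for the deceased Celia (€12,000) is carried to the next generation.
That pool (€12,000) passes entirely to Carmen, the sole taker at the great-grandchildren's generation.

Ines: €144,000; Kenji: €36,000; Ursula: €12,000; Ulric: €12,000; Carmen: €12,000; Sione: €12,000; Yusuf: €12,000; Winona: €12,000; Thandi: €36,000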